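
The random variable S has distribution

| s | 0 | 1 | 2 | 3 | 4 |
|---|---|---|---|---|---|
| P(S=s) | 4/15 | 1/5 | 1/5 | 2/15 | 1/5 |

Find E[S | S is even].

P(S is even) = 4/15 + 1/5 + 1/5 = 2/3.
E[S | S is even] = [0·4/15 + 2·1/5 + 4·1/5] / (2/3)
 = 6/5 / (2/3)
 = 9/5

1.8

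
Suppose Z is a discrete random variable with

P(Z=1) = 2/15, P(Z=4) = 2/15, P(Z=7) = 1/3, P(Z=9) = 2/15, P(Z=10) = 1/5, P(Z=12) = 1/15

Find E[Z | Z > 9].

P(Z > 9) = 1/5 + 1/15 = 4/15.
E[Z | Z > 9] = [10·1/5 + 12·1/15] / (4/15)
 = 14/5 / (4/15)
 = 21/2

10.5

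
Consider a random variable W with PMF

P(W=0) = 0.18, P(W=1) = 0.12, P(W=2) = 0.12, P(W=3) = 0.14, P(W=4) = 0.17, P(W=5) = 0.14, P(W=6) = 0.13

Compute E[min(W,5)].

E[min(W,5)] = Σ min(w,5)·P(W=w)
 = 0·0.18 + 1·0.12 + 2·0.12 + 3·0.14 + 4·0.17 + 5·0.14 + 5·0.13
 = 0 + 0.12 + 0.24 + 0.42 + 0.68 + 0.7 + 0.65
 = 2.81

2.81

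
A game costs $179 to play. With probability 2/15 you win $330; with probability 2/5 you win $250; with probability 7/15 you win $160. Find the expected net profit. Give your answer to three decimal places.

39.667

E[payout] = 330·2/15 + 250·2/5 + 160·7/15
 = 44 + 100 + 224/3
 = 656/3
Net = 656/3 - 179 = 119/3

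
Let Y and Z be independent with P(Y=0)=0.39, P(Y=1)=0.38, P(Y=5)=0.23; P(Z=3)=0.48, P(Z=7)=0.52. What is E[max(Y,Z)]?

E[max(Y,Z)] = Σ_y Σ_z max(y,z) · P(Y=y)P(Z=z)
 = 3·0.1872 + 7·0.2028 + 3·0.1824 + 7·0.1976 + 5·0.1104 + 7·0.1196
 = 0.5616 + 1.4196 + 0.5472 + 1.3832 + 0.552 + 0.8372
 = 5.3008

5.3008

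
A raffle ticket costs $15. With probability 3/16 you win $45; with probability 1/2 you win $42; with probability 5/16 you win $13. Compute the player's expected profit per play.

E[payout] = 45·3/16 + 42·1/2 + 13·5/16
 = 135/16 + 21 + 65/16
 = 67/2
Net = 67/2 - 15 = 37/2

18.5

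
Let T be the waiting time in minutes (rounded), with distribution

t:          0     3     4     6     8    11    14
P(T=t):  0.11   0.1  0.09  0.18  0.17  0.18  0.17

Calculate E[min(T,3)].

2.67

E[min(T,3)] = Σ min(t,3)·P(T=t)
 = 0·0.11 + 3·0.1 + 3·0.09 + 3·0.18 + 3·0.17 + 3·0.18 + 3·0.17
 = 0 + 0.3 + 0.27 + 0.54 + 0.51 + 0.54 + 0.51
 = 2.67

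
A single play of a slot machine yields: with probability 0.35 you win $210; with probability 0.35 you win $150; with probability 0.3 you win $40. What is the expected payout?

138

E[payout] = 210·0.35 + 150·0.35 + 40·0.3
 = 73.5 + 52.5 + 12
 = 138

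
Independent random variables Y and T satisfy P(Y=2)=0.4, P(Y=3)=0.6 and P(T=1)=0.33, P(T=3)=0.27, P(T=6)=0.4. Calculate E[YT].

9.204

E[YT] = Σ_y Σ_t yt · P(Y=y)P(T=t)
 = 2·0.132 + 6·0.108 + 12·0.16 + 3·0.198 + 9·0.162 + 18·0.24
 = 0.264 + 0.648 + 1.92 + 0.594 + 1.458 + 4.32
 = 9.204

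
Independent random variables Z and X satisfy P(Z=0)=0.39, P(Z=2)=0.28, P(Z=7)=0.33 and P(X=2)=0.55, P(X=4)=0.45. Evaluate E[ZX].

E[ZX] = Σ_z Σ_x zx · P(Z=z)P(X=x)
 = 0·0.2145 + 0·0.1755 + 4·0.154 + 8·0.126 + 14·0.1815 + 28·0.1485
 = 0 + 0 + 0.616 + 1.008 + 2.541 + 4.158
 = 8.323

8.323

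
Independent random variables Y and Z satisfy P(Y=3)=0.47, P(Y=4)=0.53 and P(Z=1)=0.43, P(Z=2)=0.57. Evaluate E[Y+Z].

5.1

E[Y+Z] = Σ_y Σ_z (y+z) · P(Y=y)P(Z=z)
 = 4·0.2021 + 5·0.2679 + 5·0.2279 + 6·0.3021
 = 0.8084 + 1.3395 + 1.1395 + 1.8126
 = 5.1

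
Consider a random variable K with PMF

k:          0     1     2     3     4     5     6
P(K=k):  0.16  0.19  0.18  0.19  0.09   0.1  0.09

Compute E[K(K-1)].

E[K(K-1)] = Σ k(k-1)·P(K=k)
 = 0·0.16 + 0·0.19 + 2·0.18 + 6·0.19 + 12·0.09 + 20·0.1 + 30·0.09
 = 0 + 0 + 0.36 + 1.14 + 1.08 + 2 + 2.7
 = 7.28

7.28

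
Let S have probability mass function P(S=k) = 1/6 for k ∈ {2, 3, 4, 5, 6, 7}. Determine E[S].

4.5

E[S] = Σ s·P(S=s)
 = 2·1/6 + 3·1/6 + 4·1/6 + 5·1/6 + 6·1/6 + 7·1/6
 = 1/3 + 1/2 + 2/3 + 5/6 + 1 + 7/6
 = 9/2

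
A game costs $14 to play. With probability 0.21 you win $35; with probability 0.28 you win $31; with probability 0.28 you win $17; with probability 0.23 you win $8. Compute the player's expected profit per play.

E[payout] = 35·0.21 + 31·0.28 + 17·0.28 + 8·0.23
 = 7.35 + 8.68 + 4.76 + 1.84
 = 22.63
Net = 22.63 - 14 = 8.63

8.63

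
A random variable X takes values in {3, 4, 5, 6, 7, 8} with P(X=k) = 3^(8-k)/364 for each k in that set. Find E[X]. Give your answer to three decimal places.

E[X] = Σ x·P(X=x)
 = 3·243/364 + 4·81/364 + 5·27/364 + 6·9/364 + 7·3/364 + 8·1/364
 = 729/364 + 81/91 + 135/364 + 27/182 + 3/52 + 2/91
 = 1271/364

3.492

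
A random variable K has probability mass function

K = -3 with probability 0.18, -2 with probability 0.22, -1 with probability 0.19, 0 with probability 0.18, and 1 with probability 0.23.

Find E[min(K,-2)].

E[min(K,-2)] = Σ min(k,-2)·P(K=k)
 = (-3)·0.18 + (-2)·0.22 + (-2)·0.19 + (-2)·0.18 + (-2)·0.23
 = (-0.54) + (-0.44) + (-0.38) + (-0.36) + (-0.46)
 = -2.18

-2.18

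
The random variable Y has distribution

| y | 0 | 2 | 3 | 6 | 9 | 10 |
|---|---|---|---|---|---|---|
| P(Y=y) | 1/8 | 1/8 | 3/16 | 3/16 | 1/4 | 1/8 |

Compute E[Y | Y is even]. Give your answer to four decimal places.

P(Y is even) = 1/8 + 1/8 + 3/16 + 1/8 = 9/16.
E[Y | Y is even] = [0·1/8 + 2·1/8 + 6·3/16 + 10·1/8] / (9/16)
 = 21/8 / (9/16)
 = 14/3

4.6667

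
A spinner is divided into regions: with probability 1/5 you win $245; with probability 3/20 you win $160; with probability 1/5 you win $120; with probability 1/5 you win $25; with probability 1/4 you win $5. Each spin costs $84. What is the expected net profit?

E[payout] = 245·1/5 + 160·3/20 + 120·1/5 + 25·1/5 + 5·1/4
 = 49 + 24 + 24 + 5 + 5/4
 = 413/4
Net = 413/4 - 84 = 77/4

19.25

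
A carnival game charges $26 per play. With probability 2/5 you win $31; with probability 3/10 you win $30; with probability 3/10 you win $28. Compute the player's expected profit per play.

E[payout] = 31·2/5 + 30·3/10 + 28·3/10
 = 62/5 + 9 + 42/5
 = 149/5
Net = 149/5 - 26 = 19/5

3.8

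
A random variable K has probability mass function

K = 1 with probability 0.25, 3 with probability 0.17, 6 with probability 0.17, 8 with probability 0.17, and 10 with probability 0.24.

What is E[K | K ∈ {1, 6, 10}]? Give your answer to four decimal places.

5.5606

P(K ∈ {1, 6, 10}) = 0.25 + 0.17 + 0.24 = 0.66.
E[K | K ∈ {1, 6, 10}] = [1·0.25 + 6·0.17 + 10·0.24] / 0.66
 = 3.67 / 0.66
 = 367/66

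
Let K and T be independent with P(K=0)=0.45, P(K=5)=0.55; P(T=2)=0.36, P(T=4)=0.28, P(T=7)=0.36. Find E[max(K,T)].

E[max(K,T)] = Σ_k Σ_t max(k,t) · P(K=k)P(T=t)
 = 2·0.162 + 4·0.126 + 7·0.162 + 5·0.198 + 5·0.154 + 7·0.198
 = 0.324 + 0.504 + 1.134 + 0.99 + 0.77 + 1.386
 = 5.108

5.108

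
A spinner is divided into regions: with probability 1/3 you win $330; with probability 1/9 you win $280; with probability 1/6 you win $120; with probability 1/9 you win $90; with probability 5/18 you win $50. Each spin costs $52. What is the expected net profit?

E[payout] = 330·1/3 + 280·1/9 + 120·1/6 + 90·1/9 + 50·5/18
 = 110 + 280/9 + 20 + 10 + 125/9
 = 185
Net = 185 - 52 = 133

133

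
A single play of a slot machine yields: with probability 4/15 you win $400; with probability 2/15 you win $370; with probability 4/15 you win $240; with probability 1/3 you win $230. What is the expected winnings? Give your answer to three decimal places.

296.667

E[payout] = 400·4/15 + 370·2/15 + 240·4/15 + 230·1/3
 = 320/3 + 148/3 + 64 + 230/3
 = 890/3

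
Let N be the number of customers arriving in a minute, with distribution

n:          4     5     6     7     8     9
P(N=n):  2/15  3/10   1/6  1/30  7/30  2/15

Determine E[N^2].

43

E[N^2] = Σ n^2·P(N=n)
 = 16·2/15 + 25·3/10 + 36·1/6 + 49·1/30 + 64·7/30 + 81·2/15
 = 32/15 + 15/2 + 6 + 49/30 + 224/15 + 54/5
 = 43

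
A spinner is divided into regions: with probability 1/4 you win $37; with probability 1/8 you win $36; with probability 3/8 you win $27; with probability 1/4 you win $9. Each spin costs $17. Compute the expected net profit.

9.125

E[payout] = 37·1/4 + 36·1/8 + 27·3/8 + 9·1/4
 = 37/4 + 9/2 + 81/8 + 9/4
 = 209/8
Net = 209/8 - 17 = 73/8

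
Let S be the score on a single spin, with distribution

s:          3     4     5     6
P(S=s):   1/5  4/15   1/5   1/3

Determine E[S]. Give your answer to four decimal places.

4.6667

E[S] = Σ s·P(S=s)
 = 3·1/5 + 4·4/15 + 5·1/5 + 6·1/3
 = 3/5 + 16/15 + 1 + 2
 = 14/3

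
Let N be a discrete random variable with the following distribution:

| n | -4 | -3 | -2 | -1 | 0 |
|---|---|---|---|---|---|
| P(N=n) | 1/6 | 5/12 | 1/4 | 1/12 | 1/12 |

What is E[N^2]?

E[N^2] = Σ n^2·P(N=n)
 = 16·1/6 + 9·5/12 + 4·1/4 + 1·1/12 + 0·1/12
 = 8/3 + 15/4 + 1 + 1/12 + 0
 = 15/2

7.5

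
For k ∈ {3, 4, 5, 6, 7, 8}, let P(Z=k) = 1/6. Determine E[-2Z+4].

E[-2Z+4] = Σ (-2z+4)·P(Z=z)
 = (-2)·1/6 + (-4)·1/6 + (-6)·1/6 + (-8)·1/6 + (-10)·1/6 + (-12)·1/6
 = (-1/3) + (-2/3) + (-1) + (-4/3) + (-5/3) + (-2)
 = -7

-7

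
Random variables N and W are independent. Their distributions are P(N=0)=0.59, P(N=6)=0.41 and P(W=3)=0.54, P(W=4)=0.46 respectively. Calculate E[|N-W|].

3.0828

E[|N-W|] = Σ_n Σ_w |n-w| · P(N=n)P(W=w)
 = 3·0.3186 + 4·0.2714 + 3·0.2214 + 2·0.1886
 = 0.9558 + 1.0856 + 0.6642 + 0.3772
 = 3.0828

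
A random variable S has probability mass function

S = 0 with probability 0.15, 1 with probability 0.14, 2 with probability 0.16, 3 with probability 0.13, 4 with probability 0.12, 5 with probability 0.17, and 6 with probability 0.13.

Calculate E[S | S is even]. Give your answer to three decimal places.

2.821

P(S is even) = 0.15 + 0.16 + 0.12 + 0.13 = 0.56.
E[S | S is even] = [0·0.15 + 2·0.16 + 4·0.12 + 6·0.13] / 0.56
 = 1.58 / 0.56
 = 79/28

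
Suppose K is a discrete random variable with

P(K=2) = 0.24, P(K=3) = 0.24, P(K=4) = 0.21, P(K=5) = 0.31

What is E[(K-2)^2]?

3.87

E[(K-2)^2] = Σ (k-2)^2·P(K=k)
 = 0·0.24 + 1·0.24 + 4·0.21 + 9·0.31
 = 0 + 0.24 + 0.84 + 2.79
 = 3.87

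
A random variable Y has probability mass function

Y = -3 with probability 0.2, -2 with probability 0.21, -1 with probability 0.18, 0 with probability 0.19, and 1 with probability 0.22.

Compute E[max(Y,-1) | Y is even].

P(Y is even) = 0.21 + 0.19 = 0.4.
E[max(Y,-1) | Y is even] = [(-1)·0.21 + 0·0.19] / 0.4
 = -0.21 / 0.4
 = -21/40

-0.525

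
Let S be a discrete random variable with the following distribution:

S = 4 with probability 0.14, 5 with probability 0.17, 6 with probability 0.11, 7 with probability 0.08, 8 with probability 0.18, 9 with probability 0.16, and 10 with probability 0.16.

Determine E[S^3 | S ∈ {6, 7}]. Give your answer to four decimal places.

269.4737

P(S ∈ {6, 7}) = 0.11 + 0.08 = 0.19.
E[S^3 | S ∈ {6, 7}] = [216·0.11 + 343·0.08] / 0.19
 = 51.2 / 0.19
 = 5120/19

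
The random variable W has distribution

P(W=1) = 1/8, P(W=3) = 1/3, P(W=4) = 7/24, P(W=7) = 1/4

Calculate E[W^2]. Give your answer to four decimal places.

20.0417

E[W^2] = Σ w^2·P(W=w)
 = 1·1/8 + 9·1/3 + 16·7/24 + 49·1/4
 = 1/8 + 3 + 14/3 + 49/4
 = 481/24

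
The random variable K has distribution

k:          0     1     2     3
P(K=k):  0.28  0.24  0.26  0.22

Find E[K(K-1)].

E[K(K-1)] = Σ k(k-1)·P(K=k)
 = 0·0.28 + 0·0.24 + 2·0.26 + 6·0.22
 = 0 + 0 + 0.52 + 1.32
 = 1.84

1.84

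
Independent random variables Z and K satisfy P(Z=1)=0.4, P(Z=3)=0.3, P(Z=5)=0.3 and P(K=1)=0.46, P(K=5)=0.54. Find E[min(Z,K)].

1.972

E[min(Z,K)] = Σ_z Σ_k min(z,k) · P(Z=z)P(K=k)
 = 1·0.184 + 1·0.216 + 1·0.138 + 3·0.162 + 1·0.138 + 5·0.162
 = 0.184 + 0.216 + 0.138 + 0.486 + 0.138 + 0.81
 = 1.972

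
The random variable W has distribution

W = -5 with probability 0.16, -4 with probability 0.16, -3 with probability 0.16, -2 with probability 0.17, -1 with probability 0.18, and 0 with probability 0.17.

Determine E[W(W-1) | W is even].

P(W is even) = 0.16 + 0.17 + 0.17 = 0.5.
E[W(W-1) | W is even] = [20·0.16 + 6·0.17 + 0·0.17] / 0.5
 = 4.22 / 0.5
 = 211/25

8.44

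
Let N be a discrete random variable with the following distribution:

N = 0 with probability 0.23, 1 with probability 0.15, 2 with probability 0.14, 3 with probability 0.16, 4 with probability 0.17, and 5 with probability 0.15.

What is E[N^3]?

E[N^3] = Σ n^3·P(N=n)
 = 0·0.23 + 1·0.15 + 8·0.14 + 27·0.16 + 64·0.17 + 125·0.15
 = 0 + 0.15 + 1.12 + 4.32 + 10.88 + 18.75
 = 35.22

35.22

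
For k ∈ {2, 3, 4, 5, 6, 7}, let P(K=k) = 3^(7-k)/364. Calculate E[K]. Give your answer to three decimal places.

2.492

E[K] = Σ k·P(K=k)
 = 2·243/364 + 3·81/364 + 4·27/364 + 5·9/364 + 6·3/364 + 7·1/364
 = 243/182 + 243/364 + 27/91 + 45/364 + 9/182 + 1/52
 = 907/364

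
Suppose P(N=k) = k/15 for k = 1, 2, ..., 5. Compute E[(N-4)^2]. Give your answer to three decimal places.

1.667

E[(N-4)^2] = Σ (n-4)^2·P(N=n)
 = 9·1/15 + 4·2/15 + 1·1/5 + 0·4/15 + 1·1/3
 = 3/5 + 8/15 + 1/5 + 0 + 1/3
 = 5/3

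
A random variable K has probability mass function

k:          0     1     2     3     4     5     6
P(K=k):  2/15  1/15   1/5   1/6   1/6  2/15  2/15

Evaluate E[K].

3.1

E[K] = Σ k·P(K=k)
 = 0·2/15 + 1·1/15 + 2·1/5 + 3·1/6 + 4·1/6 + 5·2/15 + 6·2/15
 = 0 + 1/15 + 2/5 + 1/2 + 2/3 + 2/3 + 4/5
 = 31/10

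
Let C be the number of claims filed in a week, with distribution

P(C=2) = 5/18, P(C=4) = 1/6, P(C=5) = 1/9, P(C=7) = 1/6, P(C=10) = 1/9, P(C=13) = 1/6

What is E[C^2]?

E[C^2] = Σ c^2·P(C=c)
 = 4·5/18 + 16·1/6 + 25·1/9 + 49·1/6 + 100·1/9 + 169·1/6
 = 10/9 + 8/3 + 25/9 + 49/6 + 100/9 + 169/6
 = 54

54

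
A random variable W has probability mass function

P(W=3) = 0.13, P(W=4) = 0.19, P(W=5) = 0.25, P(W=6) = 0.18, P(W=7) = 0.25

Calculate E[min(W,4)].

E[min(W,4)] = Σ min(w,4)·P(W=w)
 = 3·0.13 + 4·0.19 + 4·0.25 + 4·0.18 + 4·0.25
 = 0.39 + 0.76 + 1 + 0.72 + 1
 = 3.87

3.87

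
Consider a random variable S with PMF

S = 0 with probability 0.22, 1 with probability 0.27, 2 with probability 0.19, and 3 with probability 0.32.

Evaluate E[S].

E[S] = Σ s·P(S=s)
 = 0·0.22 + 1·0.27 + 2·0.19 + 3·0.32
 = 0 + 0.27 + 0.38 + 0.96
 = 1.61

1.61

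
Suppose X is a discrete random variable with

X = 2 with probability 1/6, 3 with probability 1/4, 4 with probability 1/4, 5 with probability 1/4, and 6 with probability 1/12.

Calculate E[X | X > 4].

P(X > 4) = 1/4 + 1/12 = 1/3.
E[X | X > 4] = [5·1/4 + 6·1/12] / (1/3)
 = 7/4 / (1/3)
 = 21/4

5.25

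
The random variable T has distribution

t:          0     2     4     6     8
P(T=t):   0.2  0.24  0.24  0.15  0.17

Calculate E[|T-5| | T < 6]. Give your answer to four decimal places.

P(T < 6) = 0.2 + 0.24 + 0.24 = 0.68.
E[|T-5| | T < 6] = [5·0.2 + 3·0.24 + 1·0.24] / 0.68
 = 1.96 / 0.68
 = 49/17

2.8824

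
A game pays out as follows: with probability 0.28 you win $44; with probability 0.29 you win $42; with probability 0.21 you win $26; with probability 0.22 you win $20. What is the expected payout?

E[payout] = 44·0.28 + 42·0.29 + 26·0.21 + 20·0.22
 = 12.32 + 12.18 + 5.46 + 4.4
 = 34.36

34.36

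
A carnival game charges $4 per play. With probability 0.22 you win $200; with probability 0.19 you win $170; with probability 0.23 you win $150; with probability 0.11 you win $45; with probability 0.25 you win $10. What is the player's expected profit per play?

E[payout] = 200·0.22 + 170·0.19 + 150·0.23 + 45·0.11 + 10·0.25
 = 44 + 32.3 + 34.5 + 4.95 + 2.5
 = 118.25
Net = 118.25 - 4 = 114.25

114.25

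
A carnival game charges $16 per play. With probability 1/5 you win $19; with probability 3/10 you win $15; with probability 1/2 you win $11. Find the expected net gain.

-2.2

E[payout] = 19·1/5 + 15·3/10 + 11·1/2
 = 19/5 + 9/2 + 11/2
 = 69/5
Net = 69/5 - 16 = -11/5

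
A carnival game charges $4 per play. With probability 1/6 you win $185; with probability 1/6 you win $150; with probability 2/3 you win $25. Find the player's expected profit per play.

68.5

E[payout] = 185·1/6 + 150·1/6 + 25·2/3
 = 185/6 + 25 + 50/3
 = 145/2
Net = 145/2 - 4 = 137/2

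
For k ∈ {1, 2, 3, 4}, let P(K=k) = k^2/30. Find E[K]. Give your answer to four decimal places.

3.3333

E[K] = Σ k·P(K=k)
 = 1·1/30 + 2·2/15 + 3·3/10 + 4·8/15
 = 1/30 + 4/15 + 9/10 + 32/15
 = 10/3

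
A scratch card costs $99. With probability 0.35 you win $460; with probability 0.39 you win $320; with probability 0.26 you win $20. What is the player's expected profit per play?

E[payout] = 460·0.35 + 320·0.39 + 20·0.26
 = 161 + 124.8 + 5.2
 = 291
Net = 291 - 99 = 192

192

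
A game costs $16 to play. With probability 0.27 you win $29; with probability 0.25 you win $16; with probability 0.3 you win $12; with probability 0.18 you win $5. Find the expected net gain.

0.33

E[payout] = 29·0.27 + 16·0.25 + 12·0.3 + 5·0.18
 = 7.83 + 4 + 3.6 + 0.9
 = 16.33
Net = 16.33 - 16 = 0.33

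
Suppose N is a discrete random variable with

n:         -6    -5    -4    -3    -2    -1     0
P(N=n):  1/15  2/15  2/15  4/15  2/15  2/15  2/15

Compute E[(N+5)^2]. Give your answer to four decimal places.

E[(N+5)^2] = Σ (n+5)^2·P(N=n)
 = 1·1/15 + 0·2/15 + 1·2/15 + 4·4/15 + 9·2/15 + 16·2/15 + 25·2/15
 = 1/15 + 0 + 2/15 + 16/15 + 6/5 + 32/15 + 10/3
 = 119/15

7.9333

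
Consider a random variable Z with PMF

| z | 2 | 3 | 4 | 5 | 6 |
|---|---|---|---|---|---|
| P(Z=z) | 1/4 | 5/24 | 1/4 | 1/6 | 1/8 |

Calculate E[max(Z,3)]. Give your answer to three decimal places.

3.958

E[max(Z,3)] = Σ max(z,3)·P(Z=z)
 = 3·1/4 + 3·5/24 + 4·1/4 + 5·1/6 + 6·1/8
 = 3/4 + 5/8 + 1 + 5/6 + 3/4
 = 95/24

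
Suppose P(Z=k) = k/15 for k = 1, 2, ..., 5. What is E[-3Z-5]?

E[-3Z-5] = Σ (-3z-5)·P(Z=z)
 = (-8)·1/15 + (-11)·2/15 + (-14)·1/5 + (-17)·4/15 + (-20)·1/3
 = (-8/15) + (-22/15) + (-14/5) + (-68/15) + (-20/3)
 = -16

-16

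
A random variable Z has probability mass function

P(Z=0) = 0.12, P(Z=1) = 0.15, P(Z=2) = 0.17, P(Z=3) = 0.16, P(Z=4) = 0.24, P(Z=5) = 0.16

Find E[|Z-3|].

E[|Z-3|] = Σ |z-3|·P(Z=z)
 = 3·0.12 + 2·0.15 + 1·0.17 + 0·0.16 + 1·0.24 + 2·0.16
 = 0.36 + 0.3 + 0.17 + 0 + 0.24 + 0.32
 = 1.39

1.39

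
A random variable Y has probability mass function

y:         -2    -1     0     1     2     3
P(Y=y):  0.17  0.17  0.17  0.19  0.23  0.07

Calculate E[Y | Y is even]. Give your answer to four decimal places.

P(Y is even) = 0.17 + 0.17 + 0.23 = 0.57.
E[Y | Y is even] = [(-2)·0.17 + 0·0.17 + 2·0.23] / 0.57
 = 0.12 / 0.57
 = 4/19

0.2105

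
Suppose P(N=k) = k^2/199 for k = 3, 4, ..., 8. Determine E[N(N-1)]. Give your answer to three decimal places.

E[N(N-1)] = Σ n(n-1)·P(N=n)
 = 6·9/199 + 12·16/199 + 20·25/199 + 30·36/199 + 42·49/199 + 56·64/199
 = 54/199 + 192/199 + 500/199 + 1080/199 + 2058/199 + 3584/199
 = 7468/199

37.528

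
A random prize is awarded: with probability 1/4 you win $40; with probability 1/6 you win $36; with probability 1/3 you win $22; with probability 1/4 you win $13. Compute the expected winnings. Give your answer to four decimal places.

26.5833

E[payout] = 40·1/4 + 36·1/6 + 22·1/3 + 13·1/4
 = 10 + 6 + 22/3 + 13/4
 = 319/12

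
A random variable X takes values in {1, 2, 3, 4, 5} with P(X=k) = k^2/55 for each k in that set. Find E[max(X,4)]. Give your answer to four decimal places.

4.4545

E[max(X,4)] = Σ max(x,4)·P(X=x)
 = 4·1/55 + 4·4/55 + 4·9/55 + 4·16/55 + 5·5/11
 = 4/55 + 16/55 + 36/55 + 64/55 + 25/11
 = 49/11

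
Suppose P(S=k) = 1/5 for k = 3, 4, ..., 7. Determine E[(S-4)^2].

E[(S-4)^2] = Σ (s-4)^2·P(S=s)
 = 1·1/5 + 0·1/5 + 1·1/5 + 4·1/5 + 9·1/5
 = 1/5 + 0 + 1/5 + 4/5 + 9/5
 = 3

3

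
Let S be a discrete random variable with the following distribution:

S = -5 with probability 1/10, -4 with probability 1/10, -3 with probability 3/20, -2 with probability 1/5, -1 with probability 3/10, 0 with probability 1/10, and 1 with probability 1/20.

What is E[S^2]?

6.6

E[S^2] = Σ s^2·P(S=s)
 = 25·1/10 + 16·1/10 + 9·3/20 + 4·1/5 + 1·3/10 + 0·1/10 + 1·1/20
 = 5/2 + 8/5 + 27/20 + 4/5 + 3/10 + 0 + 1/20
 = 33/5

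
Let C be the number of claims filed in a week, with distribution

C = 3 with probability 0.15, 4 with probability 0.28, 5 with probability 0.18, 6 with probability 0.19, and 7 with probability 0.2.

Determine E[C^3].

154.11

E[C^3] = Σ c^3·P(C=c)
 = 27·0.15 + 64·0.28 + 125·0.18 + 216·0.19 + 343·0.2
 = 4.05 + 17.92 + 22.5 + 41.04 + 68.6
 = 154.11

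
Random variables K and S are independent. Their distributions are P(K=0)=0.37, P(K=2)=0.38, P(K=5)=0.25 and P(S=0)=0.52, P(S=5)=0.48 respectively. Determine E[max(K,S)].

3.4452

E[max(K,S)] = Σ_k Σ_s max(k,s) · P(K=k)P(S=s)
 = 0·0.1924 + 5·0.1776 + 2·0.1976 + 5·0.1824 + 5·0.13 + 5·0.12
 = 0 + 0.888 + 0.3952 + 0.912 + 0.65 + 0.6
 = 3.4452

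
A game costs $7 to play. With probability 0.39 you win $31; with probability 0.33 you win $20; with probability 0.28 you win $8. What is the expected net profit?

13.93

E[payout] = 31·0.39 + 20·0.33 + 8·0.28
 = 12.09 + 6.6 + 2.24
 = 20.93
Net = 20.93 - 7 = 13.93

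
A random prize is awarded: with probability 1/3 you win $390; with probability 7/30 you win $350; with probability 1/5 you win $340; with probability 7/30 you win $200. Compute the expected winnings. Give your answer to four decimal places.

326.3333

E[payout] = 390·1/3 + 350·7/30 + 340·1/5 + 200·7/30
 = 130 + 245/3 + 68 + 140/3
 = 979/3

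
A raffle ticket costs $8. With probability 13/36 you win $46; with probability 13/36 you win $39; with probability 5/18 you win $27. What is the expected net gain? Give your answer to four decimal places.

E[payout] = 46·13/36 + 39·13/36 + 27·5/18
 = 299/18 + 169/12 + 15/2
 = 1375/36
Net = 1375/36 - 8 = 1087/36

30.1944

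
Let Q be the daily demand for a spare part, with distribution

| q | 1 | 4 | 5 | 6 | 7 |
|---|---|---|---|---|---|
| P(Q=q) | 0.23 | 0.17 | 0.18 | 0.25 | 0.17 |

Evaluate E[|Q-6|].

1.84

E[|Q-6|] = Σ |q-6|·P(Q=q)
 = 5·0.23 + 2·0.17 + 1·0.18 + 0·0.25 + 1·0.17
 = 1.15 + 0.34 + 0.18 + 0 + 0.17
 = 1.84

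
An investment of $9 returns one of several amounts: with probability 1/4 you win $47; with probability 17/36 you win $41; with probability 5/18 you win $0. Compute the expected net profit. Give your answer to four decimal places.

22.1111

E[payout] = 47·1/4 + 41·17/36 + 0·5/18
 = 47/4 + 697/36 + 0
 = 280/9
Net = 280/9 - 9 = 199/9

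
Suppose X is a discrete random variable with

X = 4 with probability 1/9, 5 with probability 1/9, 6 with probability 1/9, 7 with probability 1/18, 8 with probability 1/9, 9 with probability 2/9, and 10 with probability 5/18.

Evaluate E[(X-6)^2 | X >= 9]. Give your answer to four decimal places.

12.8889

P(X >= 9) = 2/9 + 5/18 = 1/2.
E[(X-6)^2 | X >= 9] = [9·2/9 + 16·5/18] / (1/2)
 = 58/9 / (1/2)
 = 116/9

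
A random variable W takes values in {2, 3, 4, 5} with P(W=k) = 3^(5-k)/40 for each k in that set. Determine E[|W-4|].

E[|W-4|] = Σ |w-4|·P(W=w)
 = 2·27/40 + 1·9/40 + 0·3/40 + 1·1/40
 = 27/20 + 9/40 + 0 + 1/40
 = 8/5

1.6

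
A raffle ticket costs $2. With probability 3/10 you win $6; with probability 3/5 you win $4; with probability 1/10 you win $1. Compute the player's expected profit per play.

2.3

E[payout] = 6·3/10 + 4·3/5 + 1·1/10
 = 9/5 + 12/5 + 1/10
 = 43/10
Net = 43/10 - 2 = 23/10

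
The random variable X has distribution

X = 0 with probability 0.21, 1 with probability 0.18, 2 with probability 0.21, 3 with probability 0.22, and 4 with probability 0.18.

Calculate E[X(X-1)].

3.9

E[X(X-1)] = Σ x(x-1)·P(X=x)
 = 0·0.21 + 0·0.18 + 2·0.21 + 6·0.22 + 12·0.18
 = 0 + 0 + 0.42 + 1.32 + 2.16
 = 3.9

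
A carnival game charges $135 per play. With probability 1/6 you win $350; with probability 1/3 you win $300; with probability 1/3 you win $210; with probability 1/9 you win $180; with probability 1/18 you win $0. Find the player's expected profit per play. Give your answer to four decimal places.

E[payout] = 350·1/6 + 300·1/3 + 210·1/3 + 180·1/9 + 0·1/18
 = 175/3 + 100 + 70 + 20 + 0
 = 745/3
Net = 745/3 - 135 = 340/3

113.3333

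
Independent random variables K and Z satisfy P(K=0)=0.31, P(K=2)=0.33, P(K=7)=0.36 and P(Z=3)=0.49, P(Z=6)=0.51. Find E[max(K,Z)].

5.4192

E[max(K,Z)] = Σ_k Σ_z max(k,z) · P(K=k)P(Z=z)
 = 3·0.1519 + 6·0.1581 + 3·0.1617 + 6·0.1683 + 7·0.1764 + 7·0.1836
 = 0.4557 + 0.9486 + 0.4851 + 1.0098 + 1.2348 + 1.2852
 = 5.4192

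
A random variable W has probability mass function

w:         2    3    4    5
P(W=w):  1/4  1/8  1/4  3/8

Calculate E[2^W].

E[2^W] = Σ 2^w·P(W=w)
 = 4·1/4 + 8·1/8 + 16·1/4 + 32·3/8
 = 1 + 1 + 4 + 12
 = 18

18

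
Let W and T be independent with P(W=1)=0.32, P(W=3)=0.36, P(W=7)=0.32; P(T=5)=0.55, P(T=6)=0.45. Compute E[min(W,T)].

E[min(W,T)] = Σ_w Σ_t min(w,t) · P(W=w)P(T=t)
 = 1·0.176 + 1·0.144 + 3·0.198 + 3·0.162 + 5·0.176 + 6·0.144
 = 0.176 + 0.144 + 0.594 + 0.486 + 0.88 + 0.864
 = 3.144

3.144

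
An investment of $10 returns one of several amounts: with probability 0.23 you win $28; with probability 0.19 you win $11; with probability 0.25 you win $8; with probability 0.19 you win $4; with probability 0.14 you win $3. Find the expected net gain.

1.71

E[payout] = 28·0.23 + 11·0.19 + 8·0.25 + 4·0.19 + 3·0.14
 = 6.44 + 2.09 + 2 + 0.76 + 0.42
 = 11.71
Net = 11.71 - 10 = 1.71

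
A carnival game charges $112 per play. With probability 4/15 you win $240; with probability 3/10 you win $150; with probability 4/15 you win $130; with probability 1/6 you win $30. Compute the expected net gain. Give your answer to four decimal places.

E[payout] = 240·4/15 + 150·3/10 + 130·4/15 + 30·1/6
 = 64 + 45 + 104/3 + 5
 = 446/3
Net = 446/3 - 112 = 110/3

36.6667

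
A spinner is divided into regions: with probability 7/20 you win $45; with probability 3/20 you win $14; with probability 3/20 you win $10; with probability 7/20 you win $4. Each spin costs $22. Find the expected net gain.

-1.25

E[payout] = 45·7/20 + 14·3/20 + 10·3/20 + 4·7/20
 = 63/4 + 21/10 + 3/2 + 7/5
 = 83/4
Net = 83/4 - 22 = -5/4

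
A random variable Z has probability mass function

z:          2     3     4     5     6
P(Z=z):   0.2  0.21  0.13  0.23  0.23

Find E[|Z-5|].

E[|Z-5|] = Σ |z-5|·P(Z=z)
 = 3·0.2 + 2·0.21 + 1·0.13 + 0·0.23 + 1·0.23
 = 0.6 + 0.42 + 0.13 + 0 + 0.23
 = 1.38

1.38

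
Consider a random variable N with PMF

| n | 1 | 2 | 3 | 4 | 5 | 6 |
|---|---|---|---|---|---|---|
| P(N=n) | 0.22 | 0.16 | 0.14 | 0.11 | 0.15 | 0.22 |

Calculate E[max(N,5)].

5.22

E[max(N,5)] = Σ max(n,5)·P(N=n)
 = 5·0.22 + 5·0.16 + 5·0.14 + 5·0.11 + 5·0.15 + 6·0.22
 = 1.1 + 0.8 + 0.7 + 0.55 + 0.75 + 1.32
 = 5.22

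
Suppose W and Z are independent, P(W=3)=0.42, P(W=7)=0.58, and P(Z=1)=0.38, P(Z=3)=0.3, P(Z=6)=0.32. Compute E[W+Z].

8.52

E[W+Z] = Σ_w Σ_z (w+z) · P(W=w)P(Z=z)
 = 4·0.1596 + 6·0.126 + 9·0.1344 + 8·0.2204 + 10·0.174 + 13·0.1856
 = 0.6384 + 0.756 + 1.2096 + 1.7632 + 1.74 + 2.4128
 = 8.52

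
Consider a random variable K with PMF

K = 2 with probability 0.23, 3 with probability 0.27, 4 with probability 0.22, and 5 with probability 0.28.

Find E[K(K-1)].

E[K(K-1)] = Σ k(k-1)·P(K=k)
 = 2·0.23 + 6·0.27 + 12·0.22 + 20·0.28
 = 0.46 + 1.62 + 2.64 + 5.6
 = 10.32

10.32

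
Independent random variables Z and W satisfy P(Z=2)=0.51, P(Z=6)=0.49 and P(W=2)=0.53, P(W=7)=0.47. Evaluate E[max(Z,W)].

5.3888

E[max(Z,W)] = Σ_z Σ_w max(z,w) · P(Z=z)P(W=w)
 = 2·0.2703 + 7·0.2397 + 6·0.2597 + 7·0.2303
 = 0.5406 + 1.6779 + 1.5582 + 1.6121
 = 5.3888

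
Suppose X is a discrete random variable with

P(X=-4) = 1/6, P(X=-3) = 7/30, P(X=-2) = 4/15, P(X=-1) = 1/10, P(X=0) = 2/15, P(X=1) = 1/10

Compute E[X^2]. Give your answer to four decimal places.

6.0333

E[X^2] = Σ x^2·P(X=x)
 = 16·1/6 + 9·7/30 + 4·4/15 + 1·1/10 + 0·2/15 + 1·1/10
 = 8/3 + 21/10 + 16/15 + 1/10 + 0 + 1/10
 = 181/30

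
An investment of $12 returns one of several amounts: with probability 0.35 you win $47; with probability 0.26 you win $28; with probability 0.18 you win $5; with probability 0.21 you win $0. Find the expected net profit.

E[payout] = 47·0.35 + 28·0.26 + 5·0.18 + 0·0.21
 = 16.45 + 7.28 + 0.9 + 0
 = 24.63
Net = 24.63 - 12 = 12.63

12.63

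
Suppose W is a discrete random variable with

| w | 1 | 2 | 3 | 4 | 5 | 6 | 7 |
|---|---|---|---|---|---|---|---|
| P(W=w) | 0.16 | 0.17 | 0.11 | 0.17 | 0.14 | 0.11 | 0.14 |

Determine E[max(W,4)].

4.78

E[max(W,4)] = Σ max(w,4)·P(W=w)
 = 4·0.16 + 4·0.17 + 4·0.11 + 4·0.17 + 5·0.14 + 6·0.11 + 7·0.14
 = 0.64 + 0.68 + 0.44 + 0.68 + 0.7 + 0.66 + 0.98
 = 4.78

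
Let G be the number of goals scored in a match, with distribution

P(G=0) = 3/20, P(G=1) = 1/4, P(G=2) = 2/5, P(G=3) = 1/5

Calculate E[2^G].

E[2^G] = Σ 2^g·P(G=g)
 = 1·3/20 + 2·1/4 + 4·2/5 + 8·1/5
 = 3/20 + 1/2 + 8/5 + 8/5
 = 77/20

3.85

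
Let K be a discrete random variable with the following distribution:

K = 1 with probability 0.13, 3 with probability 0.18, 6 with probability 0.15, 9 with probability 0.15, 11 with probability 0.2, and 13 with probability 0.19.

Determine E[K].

7.59

E[K] = Σ k·P(K=k)
 = 1·0.13 + 3·0.18 + 6·0.15 + 9·0.15 + 11·0.2 + 13·0.19
 = 0.13 + 0.54 + 0.9 + 1.35 + 2.2 + 2.47
 = 7.59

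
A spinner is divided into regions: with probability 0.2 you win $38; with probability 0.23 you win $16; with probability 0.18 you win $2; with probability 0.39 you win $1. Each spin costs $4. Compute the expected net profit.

E[payout] = 38·0.2 + 16·0.23 + 2·0.18 + 1·0.39
 = 7.6 + 3.68 + 0.36 + 0.39
 = 12.03
Net = 12.03 - 4 = 8.03

8.03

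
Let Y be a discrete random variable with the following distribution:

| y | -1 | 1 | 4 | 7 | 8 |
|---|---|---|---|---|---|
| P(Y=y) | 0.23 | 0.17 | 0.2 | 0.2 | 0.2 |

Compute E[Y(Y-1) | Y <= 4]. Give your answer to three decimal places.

P(Y <= 4) = 0.23 + 0.17 + 0.2 = 0.6.
E[Y(Y-1) | Y <= 4] = [2·0.23 + 0·0.17 + 12·0.2] / 0.6
 = 2.86 / 0.6
 = 143/30

4.767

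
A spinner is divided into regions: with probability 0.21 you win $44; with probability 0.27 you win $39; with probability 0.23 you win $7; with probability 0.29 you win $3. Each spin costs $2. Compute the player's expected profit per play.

20.25

E[payout] = 44·0.21 + 39·0.27 + 7·0.23 + 3·0.29
 = 9.24 + 10.53 + 1.61 + 0.87
 = 22.25
Net = 22.25 - 2 = 20.25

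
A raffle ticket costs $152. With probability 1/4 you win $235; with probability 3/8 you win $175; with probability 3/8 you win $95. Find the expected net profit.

E[payout] = 235·1/4 + 175·3/8 + 95·3/8
 = 235/4 + 525/8 + 285/8
 = 160
Net = 160 - 152 = 8

8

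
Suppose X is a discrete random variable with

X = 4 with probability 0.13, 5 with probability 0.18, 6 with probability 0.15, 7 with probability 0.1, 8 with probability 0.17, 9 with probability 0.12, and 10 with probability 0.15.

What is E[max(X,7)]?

E[max(X,7)] = Σ max(x,7)·P(X=x)
 = 7·0.13 + 7·0.18 + 7·0.15 + 7·0.1 + 8·0.17 + 9·0.12 + 10·0.15
 = 0.91 + 1.26 + 1.05 + 0.7 + 1.36 + 1.08 + 1.5
 = 7.86

7.86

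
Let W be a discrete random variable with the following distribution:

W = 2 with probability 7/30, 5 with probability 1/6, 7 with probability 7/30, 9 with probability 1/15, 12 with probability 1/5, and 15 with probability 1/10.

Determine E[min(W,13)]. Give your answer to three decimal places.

E[min(W,13)] = Σ min(w,13)·P(W=w)
 = 2·7/30 + 5·1/6 + 7·7/30 + 9·1/15 + 12·1/5 + 13·1/10
 = 7/15 + 5/6 + 49/30 + 3/5 + 12/5 + 13/10
 = 217/30

7.233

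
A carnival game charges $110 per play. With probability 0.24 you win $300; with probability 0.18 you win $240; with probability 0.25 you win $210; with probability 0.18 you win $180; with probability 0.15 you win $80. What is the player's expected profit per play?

102.1

E[payout] = 300·0.24 + 240·0.18 + 210·0.25 + 180·0.18 + 80·0.15
 = 72 + 43.2 + 52.5 + 32.4 + 12
 = 212.1
Net = 212.1 - 110 = 102.1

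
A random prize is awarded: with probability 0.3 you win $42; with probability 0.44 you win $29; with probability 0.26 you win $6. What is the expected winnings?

26.92

E[payout] = 42·0.3 + 29·0.44 + 6·0.26
 = 12.6 + 12.76 + 1.56
 = 26.92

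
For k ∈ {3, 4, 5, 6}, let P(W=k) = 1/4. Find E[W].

4.5

E[W] = Σ w·P(W=w)
 = 3·1/4 + 4·1/4 + 5·1/4 + 6·1/4
 = 3/4 + 1 + 5/4 + 3/2
 = 9/2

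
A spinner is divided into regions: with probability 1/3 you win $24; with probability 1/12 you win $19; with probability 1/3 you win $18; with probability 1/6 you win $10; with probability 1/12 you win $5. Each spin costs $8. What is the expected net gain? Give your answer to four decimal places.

E[payout] = 24·1/3 + 19·1/12 + 18·1/3 + 10·1/6 + 5·1/12
 = 8 + 19/12 + 6 + 5/3 + 5/12
 = 53/3
Net = 53/3 - 8 = 29/3

9.6667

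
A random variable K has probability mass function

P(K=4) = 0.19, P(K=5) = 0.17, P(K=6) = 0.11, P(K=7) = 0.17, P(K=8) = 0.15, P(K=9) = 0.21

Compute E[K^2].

E[K^2] = Σ k^2·P(K=k)
 = 16·0.19 + 25·0.17 + 36·0.11 + 49·0.17 + 64·0.15 + 81·0.21
 = 3.04 + 4.25 + 3.96 + 8.33 + 9.6 + 17.01
 = 46.19

46.19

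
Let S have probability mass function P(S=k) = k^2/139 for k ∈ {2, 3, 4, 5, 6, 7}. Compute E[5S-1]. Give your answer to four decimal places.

27.1655

E[5S-1] = Σ (5s-1)·P(S=s)
 = 9·4/139 + 14·9/139 + 19·16/139 + 24·25/139 + 29·36/139 + 34·49/139
 = 36/139 + 126/139 + 304/139 + 600/139 + 1044/139 + 1666/139
 = 3776/139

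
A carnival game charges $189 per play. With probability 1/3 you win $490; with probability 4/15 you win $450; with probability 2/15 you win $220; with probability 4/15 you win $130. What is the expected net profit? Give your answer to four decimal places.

E[payout] = 490·1/3 + 450·4/15 + 220·2/15 + 130·4/15
 = 490/3 + 120 + 88/3 + 104/3
 = 1042/3
Net = 1042/3 - 189 = 475/3

158.3333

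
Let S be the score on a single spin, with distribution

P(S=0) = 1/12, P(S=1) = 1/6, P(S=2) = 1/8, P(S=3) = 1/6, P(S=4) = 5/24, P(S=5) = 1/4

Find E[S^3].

E[S^3] = Σ s^3·P(S=s)
 = 0·1/12 + 1·1/6 + 8·1/8 + 27·1/6 + 64·5/24 + 125·1/4
 = 0 + 1/6 + 1 + 9/2 + 40/3 + 125/4
 = 201/4

50.25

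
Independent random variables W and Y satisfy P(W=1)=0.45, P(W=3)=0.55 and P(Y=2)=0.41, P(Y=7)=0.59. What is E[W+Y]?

E[W+Y] = Σ_w Σ_y (w+y) · P(W=w)P(Y=y)
 = 3·0.1845 + 8·0.2655 + 5·0.2255 + 10·0.3245
 = 0.5535 + 2.124 + 1.1275 + 3.245
 = 7.05

7.05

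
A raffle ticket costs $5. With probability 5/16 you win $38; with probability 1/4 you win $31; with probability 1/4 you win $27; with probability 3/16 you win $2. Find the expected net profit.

21.75

E[payout] = 38·5/16 + 31·1/4 + 27·1/4 + 2·3/16
 = 95/8 + 31/4 + 27/4 + 3/8
 = 107/4
Net = 107/4 - 5 = 87/4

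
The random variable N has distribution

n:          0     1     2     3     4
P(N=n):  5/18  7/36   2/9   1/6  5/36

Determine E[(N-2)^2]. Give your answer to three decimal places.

E[(N-2)^2] = Σ (n-2)^2·P(N=n)
 = 4·5/18 + 1·7/36 + 0·2/9 + 1·1/6 + 4·5/36
 = 10/9 + 7/36 + 0 + 1/6 + 5/9
 = 73/36

2.028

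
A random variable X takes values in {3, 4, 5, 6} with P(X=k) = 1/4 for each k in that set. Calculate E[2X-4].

5

E[2X-4] = Σ (2x-4)·P(X=x)
 = 2·1/4 + 4·1/4 + 6·1/4 + 8·1/4
 = 1/2 + 1 + 3/2 + 2
 = 5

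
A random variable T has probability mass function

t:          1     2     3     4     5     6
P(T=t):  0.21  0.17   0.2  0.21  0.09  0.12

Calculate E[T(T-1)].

9.46

E[T(T-1)] = Σ t(t-1)·P(T=t)
 = 0·0.21 + 2·0.17 + 6·0.2 + 12·0.21 + 20·0.09 + 30·0.12
 = 0 + 0.34 + 1.2 + 2.52 + 1.8 + 3.6
 = 9.46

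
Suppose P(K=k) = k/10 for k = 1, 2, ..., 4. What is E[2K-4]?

2

E[2K-4] = Σ (2k-4)·P(K=k)
 = (-2)·1/10 + 0·1/5 + 2·3/10 + 4·2/5
 = (-1/5) + 0 + 3/5 + 8/5
 = 2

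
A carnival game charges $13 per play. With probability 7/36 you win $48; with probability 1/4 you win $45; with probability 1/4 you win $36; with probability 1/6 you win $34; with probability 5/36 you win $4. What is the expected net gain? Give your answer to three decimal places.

22.806

E[payout] = 48·7/36 + 45·1/4 + 36·1/4 + 34·1/6 + 4·5/36
 = 28/3 + 45/4 + 9 + 17/3 + 5/9
 = 1289/36
Net = 1289/36 - 13 = 821/36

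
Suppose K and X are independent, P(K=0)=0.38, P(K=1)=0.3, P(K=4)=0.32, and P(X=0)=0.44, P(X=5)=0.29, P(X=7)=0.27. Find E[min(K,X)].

E[min(K,X)] = Σ_k Σ_x min(k,x) · P(K=k)P(X=x)
 = 0·0.1672 + 0·0.1102 + 0·0.1026 + 0·0.132 + 1·0.087 + 1·0.081 + 0·0.1408 + 4·0.0928 + 4·0.0864
 = 0 + 0 + 0 + 0 + 0.087 + 0.081 + 0 + 0.3712 + 0.3456
 = 0.8848

0.8848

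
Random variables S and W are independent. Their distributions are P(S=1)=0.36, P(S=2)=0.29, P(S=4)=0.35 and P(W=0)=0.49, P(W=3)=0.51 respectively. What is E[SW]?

3.5802

E[SW] = Σ_s Σ_w sw · P(S=s)P(W=w)
 = 0·0.1764 + 3·0.1836 + 0·0.1421 + 6·0.1479 + 0·0.1715 + 12·0.1785
 = 0 + 0.5508 + 0 + 0.8874 + 0 + 2.142
 = 3.5802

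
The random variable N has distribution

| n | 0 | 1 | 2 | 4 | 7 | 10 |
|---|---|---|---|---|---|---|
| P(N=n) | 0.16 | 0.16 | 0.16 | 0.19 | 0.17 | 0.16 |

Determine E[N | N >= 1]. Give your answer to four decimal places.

4.7976

P(N >= 1) = 0.16 + 0.16 + 0.19 + 0.17 + 0.16 = 0.84.
E[N | N >= 1] = [1·0.16 + 2·0.16 + 4·0.19 + 7·0.17 + 10·0.16] / 0.84
 = 4.03 / 0.84
 = 403/84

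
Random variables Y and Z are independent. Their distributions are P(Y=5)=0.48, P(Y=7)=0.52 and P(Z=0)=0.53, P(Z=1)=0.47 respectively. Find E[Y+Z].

6.51

E[Y+Z] = Σ_y Σ_z (y+z) · P(Y=y)P(Z=z)
 = 5·0.2544 + 6·0.2256 + 7·0.2756 + 8·0.2444
 = 1.272 + 1.3536 + 1.9292 + 1.9552
 = 6.51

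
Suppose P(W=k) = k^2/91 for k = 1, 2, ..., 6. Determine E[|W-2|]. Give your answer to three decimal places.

2.868

E[|W-2|] = Σ |w-2|·P(W=w)
 = 1·1/91 + 0·4/91 + 1·9/91 + 2·16/91 + 3·25/91 + 4·36/91
 = 1/91 + 0 + 9/91 + 32/91 + 75/91 + 144/91
 = 261/91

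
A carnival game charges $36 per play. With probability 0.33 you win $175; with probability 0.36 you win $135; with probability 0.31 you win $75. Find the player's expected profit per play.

93.6

E[payout] = 175·0.33 + 135·0.36 + 75·0.31
 = 57.75 + 48.6 + 23.25
 = 129.6
Net = 129.6 - 36 = 93.6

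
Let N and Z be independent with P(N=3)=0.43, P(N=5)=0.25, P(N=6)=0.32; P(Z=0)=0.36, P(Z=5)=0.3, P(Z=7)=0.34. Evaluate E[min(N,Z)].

E[min(N,Z)] = Σ_n Σ_z min(n,z) · P(N=n)P(Z=z)
 = 0·0.1548 + 3·0.129 + 3·0.1462 + 0·0.09 + 5·0.075 + 5·0.085 + 0·0.1152 + 5·0.096 + 6·0.1088
 = 0 + 0.387 + 0.4386 + 0 + 0.375 + 0.425 + 0 + 0.48 + 0.6528
 = 2.7584

2.7584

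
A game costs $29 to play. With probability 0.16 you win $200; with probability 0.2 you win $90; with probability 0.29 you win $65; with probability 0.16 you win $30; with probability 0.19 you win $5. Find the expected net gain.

E[payout] = 200·0.16 + 90·0.2 + 65·0.29 + 30·0.16 + 5·0.19
 = 32 + 18 + 18.85 + 4.8 + 0.95
 = 74.6
Net = 74.6 - 29 = 45.6

45.6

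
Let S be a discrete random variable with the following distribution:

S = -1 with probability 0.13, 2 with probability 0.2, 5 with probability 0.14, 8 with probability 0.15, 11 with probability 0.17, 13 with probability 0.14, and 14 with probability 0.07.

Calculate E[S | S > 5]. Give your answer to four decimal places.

P(S > 5) = 0.15 + 0.17 + 0.14 + 0.07 = 0.53.
E[S | S > 5] = [8·0.15 + 11·0.17 + 13·0.14 + 14·0.07] / 0.53
 = 5.87 / 0.53
 = 587/53

11.0755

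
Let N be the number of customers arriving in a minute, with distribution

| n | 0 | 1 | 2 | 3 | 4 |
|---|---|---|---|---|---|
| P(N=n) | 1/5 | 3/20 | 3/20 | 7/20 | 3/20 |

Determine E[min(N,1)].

0.8

E[min(N,1)] = Σ min(n,1)·P(N=n)
 = 0·1/5 + 1·3/20 + 1·3/20 + 1·7/20 + 1·3/20
 = 0 + 3/20 + 3/20 + 7/20 + 3/20
 = 4/5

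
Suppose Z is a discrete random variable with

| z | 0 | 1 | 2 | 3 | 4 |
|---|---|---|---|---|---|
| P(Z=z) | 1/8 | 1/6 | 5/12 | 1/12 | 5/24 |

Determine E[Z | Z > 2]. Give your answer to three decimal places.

P(Z > 2) = 1/12 + 5/24 = 7/24.
E[Z | Z > 2] = [3·1/12 + 4·5/24] / (7/24)
 = 13/12 / (7/24)
 = 26/7

3.714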